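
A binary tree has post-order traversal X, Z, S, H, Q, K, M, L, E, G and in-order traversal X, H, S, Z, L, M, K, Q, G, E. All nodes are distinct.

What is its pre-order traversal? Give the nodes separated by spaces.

The last element of post-order is the root; it splits in-order into left and right subtrees.
Root G: left subtree has 8 nodes {X, H, S, Z, L, M, K, Q}, right has 1 {E}.
  Root L: left subtree has 4 nodes {X, H, S, Z}, right has 3 {M, K, Q}.
    Root H: left subtree has 1 node {X}, right has 2 {S, Z}.
      Root S: left subtree has 0 nodes { }, right has 1 {Z}.
    Root M: left subtree has 0 nodes { }, right has 2 {K, Q}.
      Root K: left subtree has 0 nodes { }, right has 1 {Q}.

G L H X S Z M K Q E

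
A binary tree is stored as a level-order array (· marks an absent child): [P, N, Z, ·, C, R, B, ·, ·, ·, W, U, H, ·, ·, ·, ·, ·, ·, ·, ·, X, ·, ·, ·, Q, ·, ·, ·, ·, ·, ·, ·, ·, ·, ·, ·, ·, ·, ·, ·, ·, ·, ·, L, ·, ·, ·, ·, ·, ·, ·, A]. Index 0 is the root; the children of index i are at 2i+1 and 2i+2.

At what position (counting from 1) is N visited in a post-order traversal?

Post-order visits the left subtree, then the right subtree, then the node.
At P: go left to N.
  At N: no left child.
  At N: go right to C.
    At C: no left child.
    At C: go right to W.
      At W: go left to X.
        At X: no left child.
        At X: go right to L.
          L is a leaf — visit L.
        Visit X.
      At W: no right child.
      Visit W.
    Visit C.
  Visit N.
At P: go right to Z.
  At Z: go left to R.
    At R: go left to U.
      U is a leaf — visit U.
    At R: go right to H.
      At H: go left to Q.
        At Q: no left child.
        At Q: go right to A.
          A is a leaf — visit A.
        Visit Q.
      At H: no right child.
      Visit H.
    Visit R.
  At Z: go right to B.
    B is a leaf — visit B.
  Visit Z.
Visit P.
Full post-order sequence: L, X, W, C, N, U, A, Q, H, R, B, Z, P.

5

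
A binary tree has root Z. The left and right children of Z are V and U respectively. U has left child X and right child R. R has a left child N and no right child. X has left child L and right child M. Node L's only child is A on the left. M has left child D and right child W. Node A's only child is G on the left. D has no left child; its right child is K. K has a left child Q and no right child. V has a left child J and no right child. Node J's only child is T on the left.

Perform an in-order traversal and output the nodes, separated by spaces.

T J V Z G A L X D Q K M W U N R

In-order visits the left subtree, then the node, then the right subtree.
At Z: go left to V.
  At V: go left to J.
    At J: go left to T.
      T is a leaf — visit T.
    Visit J.
    At J: no right child.
  Visit V.
  At V: no right child.
Visit Z.
At Z: go right to U.
  At U: go left to X.
    At X: go left to L.
      At L: go left to A.
        At A: go left to G.
          G is a leaf — visit G.
        Visit A.
        At A: no right child.
      Visit L.
      At L: no right child.
    Visit X.
    At X: go right to M.
      At M: go left to D.
        At D: no left child.
        Visit D.
        At D: go right to K.
          At K: go left to Q.
            Q is a leaf — visit Q.
          Visit K.
          At K: no right child.
      Visit M.
      At M: go right to W.
        W is a leaf — visit W.
  Visit U.
  At U: go right to R.
    At R: go left to N.
      N is a leaf — visit N.
    Visit R.
    At R: no right child.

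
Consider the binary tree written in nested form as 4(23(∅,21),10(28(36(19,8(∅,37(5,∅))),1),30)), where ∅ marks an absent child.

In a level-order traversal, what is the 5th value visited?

28

Level-order visits nodes level by level from the root, left to right within each level.
Level 0: 4
Level 1: 23, 10
Level 2: 21, 28, 30
Level 3: 36, 1
Level 4: 19, 8
Level 5: 37
Level 6: 5
Full level-order sequence: 4, 23, 10, 21, 28, 30, 36, 1, 19, 8, 37, 5.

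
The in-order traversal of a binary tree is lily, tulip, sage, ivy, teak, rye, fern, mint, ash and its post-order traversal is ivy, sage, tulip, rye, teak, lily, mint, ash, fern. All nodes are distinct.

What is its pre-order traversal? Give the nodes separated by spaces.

fern lily teak tulip sage ivy rye ash mint

The last element of post-order is the root; it splits in-order into left and right subtrees.
Root fern: left subtree has 6 nodes {lily, tulip, sage, ivy, teak, rye}, right has 2 {mint, ash}.
  Root lily: left subtree has 0 nodes { }, right has 5 {tulip, sage, ivy, teak, rye}.
    Root teak: left subtree has 3 nodes {tulip, sage, ivy}, right has 1 {rye}.
      Root tulip: left subtree has 0 nodes { }, right has 2 {sage, ivy}.
        Root sage: left subtree has 0 nodes { }, right has 1 {ivy}.
  Root ash: left subtree has 1 node {mint}, right has 0 { }.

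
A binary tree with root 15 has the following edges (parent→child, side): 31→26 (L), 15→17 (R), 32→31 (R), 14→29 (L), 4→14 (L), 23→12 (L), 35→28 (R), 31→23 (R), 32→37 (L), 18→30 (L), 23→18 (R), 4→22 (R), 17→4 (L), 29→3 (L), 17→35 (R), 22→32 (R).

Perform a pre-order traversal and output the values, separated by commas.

Pre-order visits the node, then its left subtree, then its right subtree.
Visit 15.
At 15: no left child.
At 15: go right to 17.
  Visit 17.
  At 17: go left to 4.
    Visit 4.
    At 4: go left to 14.
      Visit 14.
      At 14: go left to 29.
        Visit 29.
        At 29: go left to 3.
          3 is a leaf — visit 3.
        At 29: no right child.
      At 14: no right child.
    At 4: go right to 22.
      Visit 22.
      At 22: no left child.
      At 22: go right to 32.
        Visit 32.
        At 32: go left to 37.
          37 is a leaf — visit 37.
        At 32: go right to 31.
          Visit 31.
          At 31: go left to 26.
            26 is a leaf — visit 26.
          At 31: go right to 23.
            Visit 23.
            At 23: go left to 12.
              12 is a leaf — visit 12.
            At 23: go right to 18.
              Visit 18.
              At 18: go left to 30.
                30 is a leaf — visit 30.
              At 18: no right child.
  At 17: go right to 35.
    Visit 35.
    At 35: no left child.
    At 35: go right to 28.
      28 is a leaf — visit 28.

15, 17, 4, 14, 29, 3, 22, 32, 37, 31, 26, 23, 12, 18, 30, 35, 28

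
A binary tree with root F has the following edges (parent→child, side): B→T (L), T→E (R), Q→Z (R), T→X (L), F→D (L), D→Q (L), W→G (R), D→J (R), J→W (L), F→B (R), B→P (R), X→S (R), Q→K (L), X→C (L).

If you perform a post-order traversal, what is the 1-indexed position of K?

1

Post-order visits the left subtree, then the right subtree, then the node.
At F: go left to D.
  At D: go left to Q.
    At Q: go left to K.
      K is a leaf — visit K.
    At Q: go right to Z.
      Z is a leaf — visit Z.
    Visit Q.
  At D: go right to J.
    At J: go left to W.
      At W: no left child.
      At W: go right to G.
        G is a leaf — visit G.
      Visit W.
    At J: no right child.
    Visit J.
  Visit D.
At F: go right to B.
  At B: go left to T.
    At T: go left to X.
      At X: go left to C.
        C is a leaf — visit C.
      At X: go right to S.
        S is a leaf — visit S.
      Visit X.
    At T: go right to E.
      E is a leaf — visit E.
    Visit T.
  At B: go right to P.
    P is a leaf — visit P.
  Visit B.
Visit F.
Full post-order sequence: K, Z, Q, G, W, J, D, C, S, X, E, T, P, B, F.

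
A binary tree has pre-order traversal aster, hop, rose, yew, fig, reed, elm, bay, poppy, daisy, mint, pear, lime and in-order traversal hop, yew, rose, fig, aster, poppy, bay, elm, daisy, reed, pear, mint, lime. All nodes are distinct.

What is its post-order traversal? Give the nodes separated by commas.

The first element of pre-order is the root; it splits in-order into left and right subtrees.
Root aster: left subtree has 4 nodes {hop, yew, rose, fig}, right has 8 {poppy, bay, elm, daisy, reed, pear, mint, lime}.
  Root hop: left subtree has 0 nodes { }, right has 3 {yew, rose, fig}.
    Root rose: left subtree has 1 node {yew}, right has 1 {fig}.
  Root reed: left subtree has 4 nodes {poppy, bay, elm, daisy}, right has 3 {pear, mint, lime}.
    Root elm: left subtree has 2 nodes {poppy, bay}, right has 1 {daisy}.
      Root bay: left subtree has 1 node {poppy}, right has 0 { }.
    Root mint: left subtree has 1 node {pear}, right has 1 {lime}.

yew, fig, rose, hop, poppy, bay, daisy, elm, pear, lime, mint, reed, aster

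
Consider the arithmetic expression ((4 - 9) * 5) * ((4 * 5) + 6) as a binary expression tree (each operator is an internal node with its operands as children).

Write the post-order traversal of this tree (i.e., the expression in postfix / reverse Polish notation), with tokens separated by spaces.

4 9 - 5 * 4 5 * 6 + *

Post-order on an expression tree gives postfix notation: for each operator, emit left operand, right operand, then the operator.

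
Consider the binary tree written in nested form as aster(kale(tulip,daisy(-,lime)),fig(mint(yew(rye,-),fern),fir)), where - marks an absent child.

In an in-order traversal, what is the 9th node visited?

fern

In-order visits the left subtree, then the node, then the right subtree.
At aster: go left to kale.
  At kale: go left to tulip.
    tulip is a leaf — visit tulip.
  Visit kale.
  At kale: go right to daisy.
    At daisy: no left child.
    Visit daisy.
    At daisy: go right to lime.
      lime is a leaf — visit lime.
Visit aster.
At aster: go right to fig.
  At fig: go left to mint.
    At mint: go left to yew.
      At yew: go left to rye.
        rye is a leaf — visit rye.
      Visit yew.
      At yew: no right child.
    Visit mint.
    At mint: go right to fern.
      fern is a leaf — visit fern.
  Visit fig.
  At fig: go right to fir.
    fir is a leaf — visit fir.
Full in-order sequence: tulip, kale, daisy, lime, aster, rye, yew, mint, fern, fig, fir.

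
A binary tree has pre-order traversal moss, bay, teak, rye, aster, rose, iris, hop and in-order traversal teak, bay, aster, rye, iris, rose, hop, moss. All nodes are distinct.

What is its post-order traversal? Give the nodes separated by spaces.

teak aster iris hop rose rye bay moss

The first element of pre-order is the root; it splits in-order into left and right subtrees.
Root moss: left subtree has 7 nodes {teak, bay, aster, rye, iris, rose, hop}, right has 0 { }.
  Root bay: left subtree has 1 node {teak}, right has 5 {aster, rye, iris, rose, hop}.
    Root rye: left subtree has 1 node {aster}, right has 3 {iris, rose, hop}.
      Root rose: left subtree has 1 node {iris}, right has 1 {hop}.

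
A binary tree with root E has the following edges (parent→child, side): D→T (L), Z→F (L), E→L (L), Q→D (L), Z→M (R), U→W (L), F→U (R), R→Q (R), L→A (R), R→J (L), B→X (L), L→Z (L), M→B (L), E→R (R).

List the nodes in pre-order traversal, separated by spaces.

E L Z F U W M B X A R J Q D T

Pre-order visits the node, then its left subtree, then its right subtree.
Visit E.
At E: go left to L.
  Visit L.
  At L: go left to Z.
    Visit Z.
    At Z: go left to F.
      Visit F.
      At F: no left child.
      At F: go right to U.
        Visit U.
        At U: go left to W.
          W is a leaf — visit W.
        At U: no right child.
    At Z: go right to M.
      Visit M.
      At M: go left to B.
        Visit B.
        At B: go left to X.
          X is a leaf — visit X.
        At B: no right child.
      At M: no right child.
  At L: go right to A.
    A is a leaf — visit A.
At E: go right to R.
  Visit R.
  At R: go left to J.
    J is a leaf — visit J.
  At R: go right to Q.
    Visit Q.
    At Q: go left to D.
      Visit D.
      At D: go left to T.
        T is a leaf — visit T.
      At D: no right child.
    At Q: no right child.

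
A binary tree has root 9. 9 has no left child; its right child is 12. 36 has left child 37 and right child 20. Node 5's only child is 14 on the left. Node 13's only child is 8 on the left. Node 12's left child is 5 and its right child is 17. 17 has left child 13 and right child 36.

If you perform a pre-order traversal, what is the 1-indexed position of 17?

5

Pre-order visits the node, then its left subtree, then its right subtree.
Visit 9.
At 9: no left child.
At 9: go right to 12.
  Visit 12.
  At 12: go left to 5.
    Visit 5.
    At 5: go left to 14.
      14 is a leaf — visit 14.
    At 5: no right child.
  At 12: go right to 17.
    Visit 17.
    At 17: go left to 13.
      Visit 13.
      At 13: go left to 8.
        8 is a leaf — visit 8.
      At 13: no right child.
    At 17: go right to 36.
      Visit 36.
      At 36: go left to 37.
        37 is a leaf — visit 37.
      At 36: go right to 20.
        20 is a leaf — visit 20.
Full pre-order sequence: 9, 12, 5, 14, 17, 13, 8, 36, 37, 20.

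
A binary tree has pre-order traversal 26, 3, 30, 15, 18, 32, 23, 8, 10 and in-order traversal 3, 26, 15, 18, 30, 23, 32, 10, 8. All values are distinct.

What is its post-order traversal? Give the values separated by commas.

The first element of pre-order is the root; it splits in-order into left and right subtrees.
Root 26: left subtree has 1 node {3}, right has 7 {15, 18, 30, 23, 32, 10, 8}.
  Root 30: left subtree has 2 nodes {15, 18}, right has 4 {23, 32, 10, 8}.
    Root 15: left subtree has 0 nodes { }, right has 1 {18}.
    Root 32: left subtree has 1 node {23}, right has 2 {10, 8}.
      Root 8: left subtree has 1 node {10}, right has 0 { }.

3, 18, 15, 23, 10, 8, 32, 30, 26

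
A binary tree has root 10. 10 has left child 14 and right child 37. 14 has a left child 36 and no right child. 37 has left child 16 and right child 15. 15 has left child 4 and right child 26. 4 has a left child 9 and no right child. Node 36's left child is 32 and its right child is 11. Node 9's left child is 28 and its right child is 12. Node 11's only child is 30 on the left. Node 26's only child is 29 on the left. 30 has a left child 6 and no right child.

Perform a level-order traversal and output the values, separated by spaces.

Level-order visits nodes level by level from the root, left to right within each level.
Level 0: 10
Level 1: 14, 37
Level 2: 36, 16, 15
Level 3: 32, 11, 4, 26
Level 4: 30, 9, 29
Level 5: 6, 28, 12

10 14 37 36 16 15 32 11 4 26 30 9 29 6 28 12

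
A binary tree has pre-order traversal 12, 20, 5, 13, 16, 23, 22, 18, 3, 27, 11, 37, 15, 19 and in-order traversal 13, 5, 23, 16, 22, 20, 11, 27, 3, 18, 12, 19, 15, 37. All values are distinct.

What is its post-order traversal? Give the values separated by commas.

The first element of pre-order is the root; it splits in-order into left and right subtrees.
Root 12: left subtree has 10 nodes {13, 5, 23, 16, 22, 20, 11, 27, 3, 18}, right has 3 {19, 15, 37}.
  Root 20: left subtree has 5 nodes {13, 5, 23, 16, 22}, right has 4 {11, 27, 3, 18}.
    Root 5: left subtree has 1 node {13}, right has 3 {23, 16, 22}.
      Root 16: left subtree has 1 node {23}, right has 1 {22}.
    Root 18: left subtree has 3 nodes {11, 27, 3}, right has 0 { }.
      Root 3: left subtree has 2 nodes {11, 27}, right has 0 { }.
        Root 27: left subtree has 1 node {11}, right has 0 { }.
  Root 37: left subtree has 2 nodes {19, 15}, right has 0 { }.
    Root 15: left subtree has 1 node {19}, right has 0 { }.

13, 23, 22, 16, 5, 11, 27, 3, 18, 20, 19, 15, 37, 12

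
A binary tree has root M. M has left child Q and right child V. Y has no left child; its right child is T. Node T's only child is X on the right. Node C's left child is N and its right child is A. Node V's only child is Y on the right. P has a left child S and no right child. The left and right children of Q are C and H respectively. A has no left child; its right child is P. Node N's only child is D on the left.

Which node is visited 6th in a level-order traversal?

Y

Level-order visits nodes level by level from the root, left to right within each level.
Level 0: M
Level 1: Q, V
Level 2: C, H, Y
Level 3: N, A, T
Level 4: D, P, X
Level 5: S
Full level-order sequence: M, Q, V, C, H, Y, N, A, T, D, P, X, S.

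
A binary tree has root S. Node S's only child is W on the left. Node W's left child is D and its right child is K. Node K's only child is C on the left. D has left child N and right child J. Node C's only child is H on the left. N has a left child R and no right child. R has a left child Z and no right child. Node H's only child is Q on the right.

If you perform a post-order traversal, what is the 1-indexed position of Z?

1

Post-order visits the left subtree, then the right subtree, then the node.
At S: go left to W.
  At W: go left to D.
    At D: go left to N.
      At N: go left to R.
        At R: go left to Z.
          Z is a leaf — visit Z.
        At R: no right child.
        Visit R.
      At N: no right child.
      Visit N.
    At D: go right to J.
      J is a leaf — visit J.
    Visit D.
  At W: go right to K.
    At K: go left to C.
      At C: go left to H.
        At H: no left child.
        At H: go right to Q.
          Q is a leaf — visit Q.
        Visit H.
      At C: no right child.
      Visit C.
    At K: no right child.
    Visit K.
  Visit W.
At S: no right child.
Visit S.
Full post-order sequence: Z, R, N, J, D, Q, H, C, K, W, S.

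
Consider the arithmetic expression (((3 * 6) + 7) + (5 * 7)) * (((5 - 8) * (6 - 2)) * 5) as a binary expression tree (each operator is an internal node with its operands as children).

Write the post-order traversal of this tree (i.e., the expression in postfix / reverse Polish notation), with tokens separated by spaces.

3 6 * 7 + 5 7 * + 5 8 - 6 2 - * 5 * *

Post-order on an expression tree gives postfix notation: for each operator, emit left operand, right operand, then the operator.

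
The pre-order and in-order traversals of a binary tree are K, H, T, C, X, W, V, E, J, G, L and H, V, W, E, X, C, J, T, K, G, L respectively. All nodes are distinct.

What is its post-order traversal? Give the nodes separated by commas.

V, E, W, X, J, C, T, H, L, G, K

The first element of pre-order is the root; it splits in-order into left and right subtrees.
Root K: left subtree has 8 nodes {H, V, W, E, X, C, J, T}, right has 2 {G, L}.
  Root H: left subtree has 0 nodes { }, right has 7 {V, W, E, X, C, J, T}.
    Root T: left subtree has 6 nodes {V, W, E, X, C, J}, right has 0 { }.
      Root C: left subtree has 4 nodes {V, W, E, X}, right has 1 {J}.
        Root X: left subtree has 3 nodes {V, W, E}, right has 0 { }.
          Root W: left subtree has 1 node {V}, right has 1 {E}.
  Root G: left subtree has 0 nodes { }, right has 1 {L}.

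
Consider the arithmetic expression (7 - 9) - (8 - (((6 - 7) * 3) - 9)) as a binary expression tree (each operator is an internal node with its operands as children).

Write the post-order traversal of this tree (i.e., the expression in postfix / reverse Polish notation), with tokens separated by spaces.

Post-order on an expression tree gives postfix notation: for each operator, emit left operand, right operand, then the operator.

7 9 - 8 6 7 - 3 * 9 - - -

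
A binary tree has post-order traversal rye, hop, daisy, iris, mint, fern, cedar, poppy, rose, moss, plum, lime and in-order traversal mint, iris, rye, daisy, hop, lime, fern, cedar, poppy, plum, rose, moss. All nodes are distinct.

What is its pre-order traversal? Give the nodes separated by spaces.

lime mint iris daisy rye hop plum poppy cedar fern moss rose

The last element of post-order is the root; it splits in-order into left and right subtrees.
Root lime: left subtree has 5 nodes {mint, iris, rye, daisy, hop}, right has 6 {fern, cedar, poppy, plum, rose, moss}.
  Root mint: left subtree has 0 nodes { }, right has 4 {iris, rye, daisy, hop}.
    Root iris: left subtree has 0 nodes { }, right has 3 {rye, daisy, hop}.
      Root daisy: left subtree has 1 node {rye}, right has 1 {hop}.
  Root plum: left subtree has 3 nodes {fern, cedar, poppy}, right has 2 {rose, moss}.
    Root poppy: left subtree has 2 nodes {fern, cedar}, right has 0 { }.
      Root cedar: left subtree has 1 node {fern}, right has 0 { }.
    Root moss: left subtree has 1 node {rose}, right has 0 { }.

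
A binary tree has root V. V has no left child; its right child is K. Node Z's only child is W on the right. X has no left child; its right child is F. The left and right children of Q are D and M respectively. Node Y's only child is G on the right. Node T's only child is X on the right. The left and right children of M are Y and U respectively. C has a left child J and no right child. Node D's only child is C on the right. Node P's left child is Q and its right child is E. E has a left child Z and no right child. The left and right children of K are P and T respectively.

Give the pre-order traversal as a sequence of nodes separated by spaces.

V K P Q D C J M Y G U E Z W T X F

Pre-order visits the node, then its left subtree, then its right subtree.
Visit V.
At V: no left child.
At V: go right to K.
  Visit K.
  At K: go left to P.
    Visit P.
    At P: go left to Q.
      Visit Q.
      At Q: go left to D.
        Visit D.
        At D: no left child.
        At D: go right to C.
          Visit C.
          At C: go left to J.
            J is a leaf — visit J.
          At C: no right child.
      At Q: go right to M.
        Visit M.
        At M: go left to Y.
          Visit Y.
          At Y: no left child.
          At Y: go right to G.
            G is a leaf — visit G.
        At M: go right to U.
          U is a leaf — visit U.
    At P: go right to E.
      Visit E.
      At E: go left to Z.
        Visit Z.
        At Z: no left child.
        At Z: go right to W.
          W is a leaf — visit W.
      At E: no right child.
  At K: go right to T.
    Visit T.
    At T: no left child.
    At T: go right to X.
      Visit X.
      At X: no left child.
      At X: go right to F.
        F is a leaf — visit F.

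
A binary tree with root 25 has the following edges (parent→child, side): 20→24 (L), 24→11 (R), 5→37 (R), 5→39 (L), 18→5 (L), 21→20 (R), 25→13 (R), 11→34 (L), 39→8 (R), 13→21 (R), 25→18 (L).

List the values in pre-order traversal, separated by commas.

Pre-order visits the node, then its left subtree, then its right subtree.
Visit 25.
At 25: go left to 18.
  Visit 18.
  At 18: go left to 5.
    Visit 5.
    At 5: go left to 39.
      Visit 39.
      At 39: no left child.
      At 39: go right to 8.
        8 is a leaf — visit 8.
    At 5: go right to 37.
      37 is a leaf — visit 37.
  At 18: no right child.
At 25: go right to 13.
  Visit 13.
  At 13: no left child.
  At 13: go right to 21.
    Visit 21.
    At 21: no left child.
    At 21: go right to 20.
      Visit 20.
      At 20: go left to 24.
        Visit 24.
        At 24: no left child.
        At 24: go right to 11.
          Visit 11.
          At 11: go left to 34.
            34 is a leaf — visit 34.
          At 11: no right child.
      At 20: no right child.

25, 18, 5, 39, 8, 37, 13, 21, 20, 24, 11, 34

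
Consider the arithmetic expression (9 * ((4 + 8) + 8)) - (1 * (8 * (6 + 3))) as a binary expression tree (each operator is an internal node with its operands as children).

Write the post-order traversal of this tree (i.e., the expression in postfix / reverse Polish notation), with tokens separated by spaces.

Post-order on an expression tree gives postfix notation: for each operator, emit left operand, right operand, then the operator.

9 4 8 + 8 + * 1 8 6 3 + * * -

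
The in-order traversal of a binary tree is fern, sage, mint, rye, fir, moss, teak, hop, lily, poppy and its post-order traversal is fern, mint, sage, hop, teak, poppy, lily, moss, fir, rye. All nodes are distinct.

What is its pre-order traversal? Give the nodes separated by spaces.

rye sage fern mint fir moss lily teak hop poppy

The last element of post-order is the root; it splits in-order into left and right subtrees.
Root rye: left subtree has 3 nodes {fern, sage, mint}, right has 6 {fir, moss, teak, hop, lily, poppy}.
  Root sage: left subtree has 1 node {fern}, right has 1 {mint}.
  Root fir: left subtree has 0 nodes { }, right has 5 {moss, teak, hop, lily, poppy}.
    Root moss: left subtree has 0 nodes { }, right has 4 {teak, hop, lily, poppy}.
      Root lily: left subtree has 2 nodes {teak, hop}, right has 1 {poppy}.
        Root teak: left subtree has 0 nodes { }, right has 1 {hop}.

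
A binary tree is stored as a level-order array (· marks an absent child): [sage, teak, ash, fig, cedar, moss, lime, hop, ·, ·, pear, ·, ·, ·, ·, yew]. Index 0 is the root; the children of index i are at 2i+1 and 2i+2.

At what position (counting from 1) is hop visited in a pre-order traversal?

Pre-order visits the node, then its left subtree, then its right subtree.
Visit sage.
At sage: go left to teak.
  Visit teak.
  At teak: go left to fig.
    Visit fig.
    At fig: go left to hop.
      Visit hop.
      At hop: go left to yew.
        yew is a leaf — visit yew.
      At hop: no right child.
    At fig: no right child.
  At teak: go right to cedar.
    Visit cedar.
    At cedar: no left child.
    At cedar: go right to pear.
      pear is a leaf — visit pear.
At sage: go right to ash.
  Visit ash.
  At ash: go left to moss.
    moss is a leaf — visit moss.
  At ash: go right to lime.
    lime is a leaf — visit lime.
Full pre-order sequence: sage, teak, fig, hop, yew, cedar, pear, ash, moss, lime.

4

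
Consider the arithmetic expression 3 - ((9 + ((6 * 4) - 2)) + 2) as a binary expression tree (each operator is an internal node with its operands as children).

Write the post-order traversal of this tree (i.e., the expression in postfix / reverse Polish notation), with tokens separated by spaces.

Post-order on an expression tree gives postfix notation: for each operator, emit left operand, right operand, then the operator.

3 9 6 4 * 2 - + 2 + -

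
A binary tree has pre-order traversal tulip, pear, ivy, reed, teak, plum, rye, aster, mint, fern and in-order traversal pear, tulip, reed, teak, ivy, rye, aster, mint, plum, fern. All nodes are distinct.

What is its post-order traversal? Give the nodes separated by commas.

pear, teak, reed, mint, aster, rye, fern, plum, ivy, tulip

The first element of pre-order is the root; it splits in-order into left and right subtrees.
Root tulip: left subtree has 1 node {pear}, right has 8 {reed, teak, ivy, rye, aster, mint, plum, fern}.
  Root ivy: left subtree has 2 nodes {reed, teak}, right has 5 {rye, aster, mint, plum, fern}.
    Root reed: left subtree has 0 nodes { }, right has 1 {teak}.
    Root plum: left subtree has 3 nodes {rye, aster, mint}, right has 1 {fern}.
      Root rye: left subtree has 0 nodes { }, right has 2 {aster, mint}.
        Root aster: left subtree has 0 nodes { }, right has 1 {mint}.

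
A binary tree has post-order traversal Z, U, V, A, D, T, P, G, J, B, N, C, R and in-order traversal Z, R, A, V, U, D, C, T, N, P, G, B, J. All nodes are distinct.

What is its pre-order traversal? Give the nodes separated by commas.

The last element of post-order is the root; it splits in-order into left and right subtrees.
Root R: left subtree has 1 node {Z}, right has 11 {A, V, U, D, C, T, N, P, G, B, J}.
  Root C: left subtree has 4 nodes {A, V, U, D}, right has 6 {T, N, P, G, B, J}.
    Root D: left subtree has 3 nodes {A, V, U}, right has 0 { }.
      Root A: left subtree has 0 nodes { }, right has 2 {V, U}.
        Root V: left subtree has 0 nodes { }, right has 1 {U}.
    Root N: left subtree has 1 node {T}, right has 4 {P, G, B, J}.
      Root B: left subtree has 2 nodes {P, G}, right has 1 {J}.
        Root G: left subtree has 1 node {P}, right has 0 { }.

R, Z, C, D, A, V, U, N, T, B, G, P, J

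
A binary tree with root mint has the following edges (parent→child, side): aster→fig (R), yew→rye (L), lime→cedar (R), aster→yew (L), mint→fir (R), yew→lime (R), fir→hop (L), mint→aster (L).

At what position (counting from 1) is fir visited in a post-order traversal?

Post-order visits the left subtree, then the right subtree, then the node.
At mint: go left to aster.
  At aster: go left to yew.
    At yew: go left to rye.
      rye is a leaf — visit rye.
    At yew: go right to lime.
      At lime: no left child.
      At lime: go right to cedar.
        cedar is a leaf — visit cedar.
      Visit lime.
    Visit yew.
  At aster: go right to fig.
    fig is a leaf — visit fig.
  Visit aster.
At mint: go right to fir.
  At fir: go left to hop.
    hop is a leaf — visit hop.
  At fir: no right child.
  Visit fir.
Visit mint.
Full post-order sequence: rye, cedar, lime, yew, fig, aster, hop, fir, mint.

8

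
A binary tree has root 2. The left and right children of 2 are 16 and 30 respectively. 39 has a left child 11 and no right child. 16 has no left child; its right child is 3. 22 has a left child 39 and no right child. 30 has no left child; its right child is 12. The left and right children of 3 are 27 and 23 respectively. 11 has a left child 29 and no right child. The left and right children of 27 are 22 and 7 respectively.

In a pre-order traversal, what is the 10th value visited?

Pre-order visits the node, then its left subtree, then its right subtree.
Visit 2.
At 2: go left to 16.
  Visit 16.
  At 16: no left child.
  At 16: go right to 3.
    Visit 3.
    At 3: go left to 27.
      Visit 27.
      At 27: go left to 22.
        Visit 22.
        At 22: go left to 39.
          Visit 39.
          At 39: go left to 11.
            Visit 11.
            At 11: go left to 29.
              29 is a leaf — visit 29.
            At 11: no right child.
          At 39: no right child.
        At 22: no right child.
      At 27: go right to 7.
        7 is a leaf — visit 7.
    At 3: go right to 23.
      23 is a leaf — visit 23.
At 2: go right to 30.
  Visit 30.
  At 30: no left child.
  At 30: go right to 12.
    12 is a leaf — visit 12.
Full pre-order sequence: 2, 16, 3, 27, 22, 39, 11, 29, 7, 23, 30, 12.

23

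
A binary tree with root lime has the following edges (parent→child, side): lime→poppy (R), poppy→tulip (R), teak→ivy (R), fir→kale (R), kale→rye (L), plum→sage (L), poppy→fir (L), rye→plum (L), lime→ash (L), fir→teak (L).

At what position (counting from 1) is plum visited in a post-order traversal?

Post-order visits the left subtree, then the right subtree, then the node.
At lime: go left to ash.
  ash is a leaf — visit ash.
At lime: go right to poppy.
  At poppy: go left to fir.
    At fir: go left to teak.
      At teak: no left child.
      At teak: go right to ivy.
        ivy is a leaf — visit ivy.
      Visit teak.
    At fir: go right to kale.
      At kale: go left to rye.
        At rye: go left to plum.
          At plum: go left to sage.
            sage is a leaf — visit sage.
          At plum: no right child.
          Visit plum.
        At rye: no right child.
        Visit rye.
      At kale: no right child.
      Visit kale.
    Visit fir.
  At poppy: go right to tulip.
    tulip is a leaf — visit tulip.
  Visit poppy.
Visit lime.
Full post-order sequence: ash, ivy, teak, sage, plum, rye, kale, fir, tulip, poppy, lime.

5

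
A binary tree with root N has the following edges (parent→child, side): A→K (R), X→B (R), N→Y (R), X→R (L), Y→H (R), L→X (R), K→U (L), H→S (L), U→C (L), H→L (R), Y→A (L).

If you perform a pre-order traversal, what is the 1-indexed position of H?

Pre-order visits the node, then its left subtree, then its right subtree.
Visit N.
At N: no left child.
At N: go right to Y.
  Visit Y.
  At Y: go left to A.
    Visit A.
    At A: no left child.
    At A: go right to K.
      Visit K.
      At K: go left to U.
        Visit U.
        At U: go left to C.
          C is a leaf — visit C.
        At U: no right child.
      At K: no right child.
  At Y: go right to H.
    Visit H.
    At H: go left to S.
      S is a leaf — visit S.
    At H: go right to L.
      Visit L.
      At L: no left child.
      At L: go right to X.
        Visit X.
        At X: go left to R.
          R is a leaf — visit R.
        At X: go right to B.
          B is a leaf — visit B.
Full pre-order sequence: N, Y, A, K, U, C, H, S, L, X, R, B.

7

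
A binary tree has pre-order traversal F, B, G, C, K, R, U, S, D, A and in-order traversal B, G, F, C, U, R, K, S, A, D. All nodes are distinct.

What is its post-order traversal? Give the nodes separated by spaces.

The first element of pre-order is the root; it splits in-order into left and right subtrees.
Root F: left subtree has 2 nodes {B, G}, right has 7 {C, U, R, K, S, A, D}.
  Root B: left subtree has 0 nodes { }, right has 1 {G}.
  Root C: left subtree has 0 nodes { }, right has 6 {U, R, K, S, A, D}.
    Root K: left subtree has 2 nodes {U, R}, right has 3 {S, A, D}.
      Root R: left subtree has 1 node {U}, right has 0 { }.
      Root S: left subtree has 0 nodes { }, right has 2 {A, D}.
        Root D: left subtree has 1 node {A}, right has 0 { }.

G B U R A D S K C F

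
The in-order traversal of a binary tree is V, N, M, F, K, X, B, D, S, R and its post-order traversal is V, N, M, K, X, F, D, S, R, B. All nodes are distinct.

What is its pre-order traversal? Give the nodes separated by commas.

The last element of post-order is the root; it splits in-order into left and right subtrees.
Root B: left subtree has 6 nodes {V, N, M, F, K, X}, right has 3 {D, S, R}.
  Root F: left subtree has 3 nodes {V, N, M}, right has 2 {K, X}.
    Root M: left subtree has 2 nodes {V, N}, right has 0 { }.
      Root N: left subtree has 1 node {V}, right has 0 { }.
    Root X: left subtree has 1 node {K}, right has 0 { }.
  Root R: left subtree has 2 nodes {D, S}, right has 0 { }.
    Root S: left subtree has 1 node {D}, right has 0 { }.

B, F, M, N, V, X, K, R, S, D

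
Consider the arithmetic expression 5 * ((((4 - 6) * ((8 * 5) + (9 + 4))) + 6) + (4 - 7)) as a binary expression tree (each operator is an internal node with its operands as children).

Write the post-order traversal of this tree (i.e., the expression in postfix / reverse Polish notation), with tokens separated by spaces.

Post-order on an expression tree gives postfix notation: for each operator, emit left operand, right operand, then the operator.

5 4 6 - 8 5 * 9 4 + + * 6 + 4 7 - + *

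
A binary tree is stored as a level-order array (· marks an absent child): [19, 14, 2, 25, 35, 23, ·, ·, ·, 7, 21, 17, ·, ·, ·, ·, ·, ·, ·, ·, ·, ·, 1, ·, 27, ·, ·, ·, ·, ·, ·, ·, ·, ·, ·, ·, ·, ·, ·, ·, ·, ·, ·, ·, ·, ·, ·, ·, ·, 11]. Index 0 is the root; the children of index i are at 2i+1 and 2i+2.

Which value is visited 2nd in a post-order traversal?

Post-order visits the left subtree, then the right subtree, then the node.
At 19: go left to 14.
  At 14: go left to 25.
    25 is a leaf — visit 25.
  At 14: go right to 35.
    At 35: go left to 7.
      7 is a leaf — visit 7.
    At 35: go right to 21.
      At 21: no left child.
      At 21: go right to 1.
        1 is a leaf — visit 1.
      Visit 21.
    Visit 35.
  Visit 14.
At 19: go right to 2.
  At 2: go left to 23.
    At 23: go left to 17.
      At 17: no left child.
      At 17: go right to 27.
        At 27: go left to 11.
          11 is a leaf — visit 11.
        At 27: no right child.
        Visit 27.
      Visit 17.
    At 23: no right child.
    Visit 23.
  At 2: no right child.
  Visit 2.
Visit 19.
Full post-order sequence: 25, 7, 1, 21, 35, 14, 11, 27, 17, 23, 2, 19.

7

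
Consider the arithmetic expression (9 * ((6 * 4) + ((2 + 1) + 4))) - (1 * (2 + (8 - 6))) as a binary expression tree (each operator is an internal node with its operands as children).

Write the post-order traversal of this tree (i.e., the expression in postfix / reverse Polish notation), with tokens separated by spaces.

9 6 4 * 2 1 + 4 + + * 1 2 8 6 - + * -

Post-order on an expression tree gives postfix notation: for each operator, emit left operand, right operand, then the operator.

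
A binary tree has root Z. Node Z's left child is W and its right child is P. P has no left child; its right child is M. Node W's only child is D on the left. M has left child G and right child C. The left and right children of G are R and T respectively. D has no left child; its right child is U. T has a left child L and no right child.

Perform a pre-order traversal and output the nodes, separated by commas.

Z, W, D, U, P, M, G, R, T, L, C

Pre-order visits the node, then its left subtree, then its right subtree.
Visit Z.
At Z: go left to W.
  Visit W.
  At W: go left to D.
    Visit D.
    At D: no left child.
    At D: go right to U.
      U is a leaf — visit U.
  At W: no right child.
At Z: go right to P.
  Visit P.
  At P: no left child.
  At P: go right to M.
    Visit M.
    At M: go left to G.
      Visit G.
      At G: go left to R.
        R is a leaf — visit R.
      At G: go right to T.
        Visit T.
        At T: go left to L.
          L is a leaf — visit L.
        At T: no right child.
    At M: go right to C.
      C is a leaf — visit C.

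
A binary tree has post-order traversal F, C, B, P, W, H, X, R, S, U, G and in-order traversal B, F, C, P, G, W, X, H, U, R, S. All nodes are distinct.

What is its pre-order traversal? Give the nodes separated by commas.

G, P, B, C, F, U, X, W, H, S, R

The last element of post-order is the root; it splits in-order into left and right subtrees.
Root G: left subtree has 4 nodes {B, F, C, P}, right has 6 {W, X, H, U, R, S}.
  Root P: left subtree has 3 nodes {B, F, C}, right has 0 { }.
    Root B: left subtree has 0 nodes { }, right has 2 {F, C}.
      Root C: left subtree has 1 node {F}, right has 0 { }.
  Root U: left subtree has 3 nodes {W, X, H}, right has 2 {R, S}.
    Root X: left subtree has 1 node {W}, right has 1 {H}.
    Root S: left subtree has 1 node {R}, right has 0 { }.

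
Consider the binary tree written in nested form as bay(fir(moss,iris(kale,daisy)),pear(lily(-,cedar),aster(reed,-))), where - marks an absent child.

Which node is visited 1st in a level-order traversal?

Level-order visits nodes level by level from the root, left to right within each level.
Level 0: bay
Level 1: fir, pear
Level 2: moss, iris, lily, aster
Level 3: kale, daisy, cedar, reed
Full level-order sequence: bay, fir, pear, moss, iris, lily, aster, kale, daisy, cedar, reed.

bay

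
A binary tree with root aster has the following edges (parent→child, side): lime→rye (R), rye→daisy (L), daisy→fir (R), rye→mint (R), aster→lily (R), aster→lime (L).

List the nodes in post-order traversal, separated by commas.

Post-order visits the left subtree, then the right subtree, then the node.
At aster: go left to lime.
  At lime: no left child.
  At lime: go right to rye.
    At rye: go left to daisy.
      At daisy: no left child.
      At daisy: go right to fir.
        fir is a leaf — visit fir.
      Visit daisy.
    At rye: go right to mint.
      mint is a leaf — visit mint.
    Visit rye.
  Visit lime.
At aster: go right to lily.
  lily is a leaf — visit lily.
Visit aster.

fir, daisy, mint, rye, lime, lily, aster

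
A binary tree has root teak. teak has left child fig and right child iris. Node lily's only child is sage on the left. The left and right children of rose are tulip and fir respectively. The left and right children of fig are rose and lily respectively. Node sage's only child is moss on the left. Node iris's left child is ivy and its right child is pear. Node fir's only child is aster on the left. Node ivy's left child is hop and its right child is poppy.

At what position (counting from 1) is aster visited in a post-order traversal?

2

Post-order visits the left subtree, then the right subtree, then the node.
At teak: go left to fig.
  At fig: go left to rose.
    At rose: go left to tulip.
      tulip is a leaf — visit tulip.
    At rose: go right to fir.
      At fir: go left to aster.
        aster is a leaf — visit aster.
      At fir: no right child.
      Visit fir.
    Visit rose.
  At fig: go right to lily.
    At lily: go left to sage.
      At sage: go left to moss.
        moss is a leaf — visit moss.
      At sage: no right child.
      Visit sage.
    At lily: no right child.
    Visit lily.
  Visit fig.
At teak: go right to iris.
  At iris: go left to ivy.
    At ivy: go left to hop.
      hop is a leaf — visit hop.
    At ivy: go right to poppy.
      poppy is a leaf — visit poppy.
    Visit ivy.
  At iris: go right to pear.
    pear is a leaf — visit pear.
  Visit iris.
Visit teak.
Full post-order sequence: tulip, aster, fir, rose, moss, sage, lily, fig, hop, poppy, ivy, pear, iris, teak.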